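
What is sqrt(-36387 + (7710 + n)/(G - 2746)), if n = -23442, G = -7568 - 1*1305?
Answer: I*sqrt(60643264879)/1291 ≈ 190.75*I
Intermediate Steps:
G = -8873 (G = -7568 - 1305 = -8873)
sqrt(-36387 + (7710 + n)/(G - 2746)) = sqrt(-36387 + (7710 - 23442)/(-8873 - 2746)) = sqrt(-36387 - 15732/(-11619)) = sqrt(-36387 - 15732*(-1/11619)) = sqrt(-36387 + 1748/1291) = sqrt(-46973869/1291) = I*sqrt(60643264879)/1291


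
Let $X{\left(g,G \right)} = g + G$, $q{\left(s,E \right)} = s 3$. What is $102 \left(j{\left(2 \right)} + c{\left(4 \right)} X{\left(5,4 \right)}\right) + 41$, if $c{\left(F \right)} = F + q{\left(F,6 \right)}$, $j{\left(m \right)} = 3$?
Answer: $15035$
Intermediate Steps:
$q{\left(s,E \right)} = 3 s$
$c{\left(F \right)} = 4 F$ ($c{\left(F \right)} = F + 3 F = 4 F$)
$X{\left(g,G \right)} = G + g$
$102 \left(j{\left(2 \right)} + c{\left(4 \right)} X{\left(5,4 \right)}\right) + 41 = 102 \left(3 + 4 \cdot 4 \left(4 + 5\right)\right) + 41 = 102 \left(3 + 16 \cdot 9\right) + 41 = 102 \left(3 + 144\right) + 41 = 102 \cdot 147 + 41 = 14994 + 41 = 15035$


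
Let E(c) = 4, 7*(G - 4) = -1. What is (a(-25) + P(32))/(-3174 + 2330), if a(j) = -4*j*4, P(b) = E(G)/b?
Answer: -3201/6752 ≈ -0.47408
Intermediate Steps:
G = 27/7 (G = 4 + (⅐)*(-1) = 4 - ⅐ = 27/7 ≈ 3.8571)
P(b) = 4/b
a(j) = -16*j
(a(-25) + P(32))/(-3174 + 2330) = (-16*(-25) + 4/32)/(-3174 + 2330) = (400 + 4*(1/32))/(-844) = (400 + ⅛)*(-1/844) = (3201/8)*(-1/844) = -3201/6752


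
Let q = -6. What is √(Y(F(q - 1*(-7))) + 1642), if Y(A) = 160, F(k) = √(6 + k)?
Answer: √1802 ≈ 42.450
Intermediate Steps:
√(Y(F(q - 1*(-7))) + 1642) = √(160 + 1642) = √1802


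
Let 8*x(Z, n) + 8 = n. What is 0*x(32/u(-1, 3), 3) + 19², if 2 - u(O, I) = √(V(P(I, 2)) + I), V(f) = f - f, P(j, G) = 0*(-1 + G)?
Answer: 361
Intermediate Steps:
P(j, G) = 0
V(f) = 0
u(O, I) = 2 - √I (u(O, I) = 2 - √(0 + I) = 2 - √I)
x(Z, n) = -1 + n/8
0*x(32/u(-1, 3), 3) + 19² = 0*(-1 + (⅛)*3) + 19² = 0*(-1 + 3/8) + 361 = 0*(-5/8) + 361 = 0 + 361 = 361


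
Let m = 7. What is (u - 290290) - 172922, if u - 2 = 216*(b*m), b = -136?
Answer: -668842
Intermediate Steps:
u = -205630 (u = 2 + 216*(-136*7) = 2 + 216*(-952) = 2 - 205632 = -205630)
(u - 290290) - 172922 = (-205630 - 290290) - 172922 = -495920 - 172922 = -668842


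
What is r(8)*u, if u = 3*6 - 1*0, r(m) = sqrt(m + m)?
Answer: 72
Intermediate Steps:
r(m) = sqrt(2)*sqrt(m) (r(m) = sqrt(2*m) = sqrt(2)*sqrt(m))
u = 18 (u = 18 + 0 = 18)
r(8)*u = (sqrt(2)*sqrt(8))*18 = (sqrt(2)*(2*sqrt(2)))*18 = 4*18 = 72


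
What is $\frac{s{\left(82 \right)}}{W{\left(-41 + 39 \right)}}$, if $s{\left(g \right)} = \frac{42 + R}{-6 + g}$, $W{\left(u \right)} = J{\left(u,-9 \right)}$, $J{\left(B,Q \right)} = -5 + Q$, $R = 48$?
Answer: $- \frac{45}{532} \approx -0.084587$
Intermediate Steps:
$W{\left(u \right)} = -14$ ($W{\left(u \right)} = -5 - 9 = -14$)
$s{\left(g \right)} = \frac{90}{-6 + g}$ ($s{\left(g \right)} = \frac{42 + 48}{-6 + g} = \frac{90}{-6 + g}$)
$\frac{s{\left(82 \right)}}{W{\left(-41 + 39 \right)}} = \frac{90 \frac{1}{-6 + 82}}{-14} = \frac{90}{76} \left(- \frac{1}{14}\right) = 90 \cdot \frac{1}{76} \left(- \frac{1}{14}\right) = \frac{45}{38} \left(- \frac{1}{14}\right) = - \frac{45}{532}$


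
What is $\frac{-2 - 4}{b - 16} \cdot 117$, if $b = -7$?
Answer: $\frac{702}{23} \approx 30.522$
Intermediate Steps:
$\frac{-2 - 4}{b - 16} \cdot 117 = \frac{-2 - 4}{-7 - 16} \cdot 117 = - \frac{6}{-23} \cdot 117 = \left(-6\right) \left(- \frac{1}{23}\right) 117 = \frac{6}{23} \cdot 117 = \frac{702}{23}$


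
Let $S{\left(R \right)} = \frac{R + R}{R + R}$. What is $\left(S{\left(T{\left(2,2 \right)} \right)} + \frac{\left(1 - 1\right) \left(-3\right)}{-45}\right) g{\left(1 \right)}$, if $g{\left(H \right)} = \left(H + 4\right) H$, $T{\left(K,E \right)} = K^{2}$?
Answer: $5$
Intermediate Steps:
$S{\left(R \right)} = 1$ ($S{\left(R \right)} = \frac{2 R}{2 R} = 2 R \frac{1}{2 R} = 1$)
$g{\left(H \right)} = H \left(4 + H\right)$ ($g{\left(H \right)} = \left(4 + H\right) H = H \left(4 + H\right)$)
$\left(S{\left(T{\left(2,2 \right)} \right)} + \frac{\left(1 - 1\right) \left(-3\right)}{-45}\right) g{\left(1 \right)} = \left(1 + \frac{\left(1 - 1\right) \left(-3\right)}{-45}\right) 1 \left(4 + 1\right) = \left(1 + 0 \left(-3\right) \left(- \frac{1}{45}\right)\right) 1 \cdot 5 = \left(1 + 0 \left(- \frac{1}{45}\right)\right) 5 = \left(1 + 0\right) 5 = 1 \cdot 5 = 5$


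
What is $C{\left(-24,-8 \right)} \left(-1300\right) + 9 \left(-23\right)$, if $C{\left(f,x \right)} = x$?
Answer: $10193$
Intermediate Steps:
$C{\left(-24,-8 \right)} \left(-1300\right) + 9 \left(-23\right) = \left(-8\right) \left(-1300\right) + 9 \left(-23\right) = 10400 - 207 = 10193$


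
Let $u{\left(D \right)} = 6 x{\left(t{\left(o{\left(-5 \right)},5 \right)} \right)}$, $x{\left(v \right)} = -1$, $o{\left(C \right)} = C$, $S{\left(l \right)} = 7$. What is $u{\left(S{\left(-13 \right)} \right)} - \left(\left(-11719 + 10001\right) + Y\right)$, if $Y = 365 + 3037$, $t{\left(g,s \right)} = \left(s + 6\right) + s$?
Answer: $-1690$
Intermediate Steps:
$t{\left(g,s \right)} = 6 + 2 s$ ($t{\left(g,s \right)} = \left(6 + s\right) + s = 6 + 2 s$)
$Y = 3402$
$u{\left(D \right)} = -6$ ($u{\left(D \right)} = 6 \left(-1\right) = -6$)
$u{\left(S{\left(-13 \right)} \right)} - \left(\left(-11719 + 10001\right) + Y\right) = -6 - \left(\left(-11719 + 10001\right) + 3402\right) = -6 - \left(-1718 + 3402\right) = -6 - 1684 = -1690$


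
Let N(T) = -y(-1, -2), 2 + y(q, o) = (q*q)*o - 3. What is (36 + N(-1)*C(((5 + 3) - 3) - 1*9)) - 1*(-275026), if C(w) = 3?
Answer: 275083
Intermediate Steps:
y(q, o) = -5 + o*q² (y(q, o) = -2 + ((q*q)*o - 3) = -2 + (q²*o - 3) = -2 + (o*q² - 3) = -2 + (-3 + o*q²) = -5 + o*q²)
N(T) = 7 (N(T) = -(-5 - 2*(-1)²) = -(-5 - 2*1) = -(-5 - 2) = -1*(-7) = 7)
(36 + N(-1)*C(((5 + 3) - 3) - 1*9)) - 1*(-275026) = (36 + 7*3) - 1*(-275026) = (36 + 21) + 275026 = 57 + 275026 = 275083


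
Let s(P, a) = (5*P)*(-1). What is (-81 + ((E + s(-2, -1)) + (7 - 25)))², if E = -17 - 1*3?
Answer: 11881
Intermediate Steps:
s(P, a) = -5*P
E = -20 (E = -17 - 3 = -20)
(-81 + ((E + s(-2, -1)) + (7 - 25)))² = (-81 + ((-20 - 5*(-2)) + (7 - 25)))² = (-81 + ((-20 + 10) - 18))² = (-81 + (-10 - 18))² = (-81 - 28)² = (-109)² = 11881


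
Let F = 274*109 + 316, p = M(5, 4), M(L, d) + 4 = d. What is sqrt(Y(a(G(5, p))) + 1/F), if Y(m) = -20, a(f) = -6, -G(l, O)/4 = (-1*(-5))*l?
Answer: 3*I*sqrt(2024336922)/30182 ≈ 4.4721*I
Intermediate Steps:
M(L, d) = -4 + d
p = 0 (p = -4 + 4 = 0)
G(l, O) = -20*l (G(l, O) = -4*(-1*(-5))*l = -20*l)
F = 30182 (F = 29866 + 316 = 30182)
sqrt(Y(a(G(5, p))) + 1/F) = sqrt(-20 + 1/30182) = sqrt(-603639/30182) = 3*I*sqrt(2024336922)/30182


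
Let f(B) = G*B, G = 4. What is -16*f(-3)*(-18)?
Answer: -3456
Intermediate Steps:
f(B) = 4*B
-16*f(-3)*(-18) = -64*(-3)*(-18) = -16*(-12)*(-18) = 192*(-18) = -3456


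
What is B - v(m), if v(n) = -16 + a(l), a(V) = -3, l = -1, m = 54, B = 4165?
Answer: 4184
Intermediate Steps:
v(n) = -19 (v(n) = -16 - 3 = -19)
B - v(m) = 4165 - 1*(-19) = 4165 + 19 = 4184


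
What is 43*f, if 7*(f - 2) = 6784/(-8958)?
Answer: 2550502/31353 ≈ 81.348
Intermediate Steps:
f = 59314/31353 (f = 2 + (6784/(-8958))/7 = 2 + (6784*(-1/8958))/7 = 2 + (⅐)*(-3392/4479) = 2 - 3392/31353 = 59314/31353 ≈ 1.8918)
43*f = 43*(59314/31353) = 2550502/31353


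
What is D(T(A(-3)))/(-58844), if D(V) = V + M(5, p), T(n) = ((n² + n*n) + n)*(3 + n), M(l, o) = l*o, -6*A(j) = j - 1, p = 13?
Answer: -1909/1588788 ≈ -0.0012015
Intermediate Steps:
A(j) = ⅙ - j/6 (A(j) = -(j - 1)/6 = -(-1 + j)/6 = ⅙ - j/6)
T(n) = (3 + n)*(n + 2*n²) (T(n) = ((n² + n²) + n)*(3 + n) = (2*n² + n)*(3 + n) = (n + 2*n²)*(3 + n) = (3 + n)*(n + 2*n²))
D(V) = 65 + V (D(V) = V + 5*13 = V + 65 = 65 + V)
D(T(A(-3)))/(-58844) = (65 + (⅙ - ⅙*(-3))*(3 + 2*(⅙ - ⅙*(-3))² + 7*(⅙ - ⅙*(-3))))/(-58844) = (65 + (⅙ + ½)*(3 + 2*(⅙ + ½)² + 7*(⅙ + ½)))*(-1/58844) = (65 + 2*(3 + 2*(⅔)² + 7*(⅔))/3)*(-1/58844) = (65 + 2*(3 + 2*(4/9) + 14/3)/3)*(-1/58844) = (65 + 2*(3 + 8/9 + 14/3)/3)*(-1/58844) = (65 + (⅔)*(77/9))*(-1/58844) = (65 + 154/27)*(-1/58844) = (1909/27)*(-1/58844) = -1909/1588788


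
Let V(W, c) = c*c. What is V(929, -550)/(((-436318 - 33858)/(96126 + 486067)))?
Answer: -44028345625/117544 ≈ -3.7457e+5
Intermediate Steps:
V(W, c) = c**2
V(929, -550)/(((-436318 - 33858)/(96126 + 486067))) = (-550)**2/(((-436318 - 33858)/(96126 + 486067))) = 302500/((-470176/582193)) = 302500/((-470176*1/582193)) = 302500/(-470176/582193) = 302500*(-582193/470176) = -44028345625/117544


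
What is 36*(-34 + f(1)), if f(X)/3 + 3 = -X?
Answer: -1656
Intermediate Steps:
f(X) = -9 - 3*X (f(X) = -9 + 3*(-X) = -9 - 3*X)
36*(-34 + f(1)) = 36*(-34 + (-9 - 3*1)) = 36*(-34 + (-9 - 3)) = 36*(-34 - 12) = 36*(-46) = -1656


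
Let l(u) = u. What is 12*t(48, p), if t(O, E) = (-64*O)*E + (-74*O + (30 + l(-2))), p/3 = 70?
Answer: -7783728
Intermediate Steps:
p = 210 (p = 3*70 = 210)
t(O, E) = 28 - 74*O - 64*E*O (t(O, E) = (-64*O)*E + (-74*O + (30 - 2)) = -64*E*O + (-74*O + 28) = -64*E*O + (28 - 74*O) = 28 - 74*O - 64*E*O)
12*t(48, p) = 12*(28 - 74*48 - 64*210*48) = 12*(28 - 3552 - 645120) = 12*(-648644) = -7783728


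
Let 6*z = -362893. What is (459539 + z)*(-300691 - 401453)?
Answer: -280195361184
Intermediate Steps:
z = -362893/6 (z = (1/6)*(-362893) = -362893/6 ≈ -60482.)
(459539 + z)*(-300691 - 401453) = (459539 - 362893/6)*(-300691 - 401453) = (2394341/6)*(-702144) = -280195361184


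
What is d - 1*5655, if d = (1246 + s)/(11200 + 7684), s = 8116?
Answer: -53389829/9442 ≈ -5654.5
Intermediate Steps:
d = 4681/9442 (d = (1246 + 8116)/(11200 + 7684) = 9362/18884 = 9362*(1/18884) = 4681/9442 ≈ 0.49576)
d - 1*5655 = 4681/9442 - 1*5655 = 4681/9442 - 5655 = -53389829/9442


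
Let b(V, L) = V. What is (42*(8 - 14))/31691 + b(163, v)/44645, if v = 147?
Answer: -6084907/1414844695 ≈ -0.0043008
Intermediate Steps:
(42*(8 - 14))/31691 + b(163, v)/44645 = (42*(8 - 14))/31691 + 163/44645 = (42*(-6))*(1/31691) + 163*(1/44645) = -252*1/31691 + 163/44645 = -252/31691 + 163/44645 = -6084907/1414844695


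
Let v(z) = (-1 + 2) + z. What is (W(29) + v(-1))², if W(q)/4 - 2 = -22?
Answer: 6400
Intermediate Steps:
v(z) = 1 + z
W(q) = -80 (W(q) = 8 + 4*(-22) = 8 - 88 = -80)
(W(29) + v(-1))² = (-80 + (1 - 1))² = (-80 + 0)² = (-80)² = 6400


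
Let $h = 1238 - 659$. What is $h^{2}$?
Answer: $335241$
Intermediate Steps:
$h = 579$ ($h = 1238 - 659 = 579$)
$h^{2} = 579^{2} = 335241$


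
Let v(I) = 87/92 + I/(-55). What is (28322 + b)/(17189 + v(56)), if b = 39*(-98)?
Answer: 17710000/12425139 ≈ 1.4253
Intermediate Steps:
v(I) = 87/92 - I/55 (v(I) = 87*(1/92) + I*(-1/55) = 87/92 - I/55)
b = -3822
(28322 + b)/(17189 + v(56)) = (28322 - 3822)/(17189 + (87/92 - 1/55*56)) = 24500/(17189 + (87/92 - 56/55)) = 24500/(17189 - 367/5060) = 24500/(86975973/5060) = 24500*(5060/86975973) = 17710000/12425139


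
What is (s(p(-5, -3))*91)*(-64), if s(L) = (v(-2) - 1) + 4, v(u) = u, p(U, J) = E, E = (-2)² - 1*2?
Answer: -5824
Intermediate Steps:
E = 2 (E = 4 - 2 = 2)
p(U, J) = 2
s(L) = 1 (s(L) = (-2 - 1) + 4 = -3 + 4 = 1)
(s(p(-5, -3))*91)*(-64) = (1*91)*(-64) = 91*(-64) = -5824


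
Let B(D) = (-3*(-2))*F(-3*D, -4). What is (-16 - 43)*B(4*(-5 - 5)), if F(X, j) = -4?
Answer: 1416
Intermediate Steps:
B(D) = -24 (B(D) = -3*(-2)*(-4) = 6*(-4) = -24)
(-16 - 43)*B(4*(-5 - 5)) = (-16 - 43)*(-24) = -59*(-24) = 1416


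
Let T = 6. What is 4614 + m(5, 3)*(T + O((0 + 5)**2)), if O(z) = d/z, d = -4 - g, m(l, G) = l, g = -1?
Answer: 23217/5 ≈ 4643.4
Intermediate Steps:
d = -3 (d = -4 - 1*(-1) = -4 + 1 = -3)
O(z) = -3/z
4614 + m(5, 3)*(T + O((0 + 5)**2)) = 4614 + 5*(6 - 3/(0 + 5)**2) = 4614 + 5*(6 - 3/(5**2)) = 4614 + 5*(6 - 3/25) = 4614 + 5*(147/25) = 4614 + 147/5 = 23217/5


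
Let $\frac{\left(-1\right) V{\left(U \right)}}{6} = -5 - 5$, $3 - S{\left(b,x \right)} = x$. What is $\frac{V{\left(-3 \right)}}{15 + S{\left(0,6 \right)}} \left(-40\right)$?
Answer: $-200$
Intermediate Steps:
$S{\left(b,x \right)} = 3 - x$
$V{\left(U \right)} = 60$ ($V{\left(U \right)} = - 6 \left(-5 - 5\right) = \left(-6\right) \left(-10\right) = 60$)
$\frac{V{\left(-3 \right)}}{15 + S{\left(0,6 \right)}} \left(-40\right) = \frac{1}{15 + \left(3 - 6\right)} 60 \left(-40\right) = \frac{1}{15 - 3} \cdot 60 \left(-40\right) = \frac{1}{12} \cdot 60 \left(-40\right) = 5 \left(-40\right) = -200$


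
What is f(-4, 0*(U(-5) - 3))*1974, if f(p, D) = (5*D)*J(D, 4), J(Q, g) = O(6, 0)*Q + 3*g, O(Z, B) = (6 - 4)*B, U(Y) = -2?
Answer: 0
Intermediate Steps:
O(Z, B) = 2*B
J(Q, g) = 3*g (J(Q, g) = (2*0)*Q + 3*g = 0*Q + 3*g = 0 + 3*g = 3*g)
f(p, D) = 60*D (f(p, D) = (5*D)*(3*4) = (5*D)*12 = 60*D)
f(-4, 0*(U(-5) - 3))*1974 = (60*(0*(-2 - 3)))*1974 = (60*(0*(-5)))*1974 = (60*0)*1974 = 0*1974 = 0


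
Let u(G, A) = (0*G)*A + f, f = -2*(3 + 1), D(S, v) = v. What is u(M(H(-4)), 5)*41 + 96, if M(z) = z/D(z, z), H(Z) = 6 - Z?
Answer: -232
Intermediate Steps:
M(z) = 1 (M(z) = z/z = 1)
f = -8 (f = -2*4 = -8)
u(G, A) = -8 (u(G, A) = (0*G)*A - 8 = 0*A - 8 = 0 - 8 = -8)
u(M(H(-4)), 5)*41 + 96 = -8*41 + 96 = -328 + 96 = -232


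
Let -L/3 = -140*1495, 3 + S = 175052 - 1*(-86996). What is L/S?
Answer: 17940/7487 ≈ 2.3962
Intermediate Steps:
S = 262045 (S = -3 + (175052 - 1*(-86996)) = -3 + (175052 + 86996) = -3 + 262048 = 262045)
L = 627900 (L = -(-420)*1495 = -3*(-209300) = 627900)
L/S = 627900/262045 = 627900*(1/262045) = 17940/7487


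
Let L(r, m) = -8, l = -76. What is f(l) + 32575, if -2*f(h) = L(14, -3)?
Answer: 32579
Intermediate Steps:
f(h) = 4 (f(h) = -½*(-8) = 4)
f(l) + 32575 = 4 + 32575 = 32579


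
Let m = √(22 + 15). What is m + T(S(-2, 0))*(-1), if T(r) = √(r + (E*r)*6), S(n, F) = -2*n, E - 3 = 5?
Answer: -14 + √37 ≈ -7.9172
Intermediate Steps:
E = 8 (E = 3 + 5 = 8)
m = √37 ≈ 6.0828
T(r) = 7*√r (T(r) = √(r + (8*r)*6) = √(r + 48*r) = √(49*r) = 7*√r)
m + T(S(-2, 0))*(-1) = √37 + (7*√(-2*(-2)))*(-1) = √37 + (7*√4)*(-1) = √37 + (7*2)*(-1) = √37 + 14*(-1) = √37 - 14 = -14 + √37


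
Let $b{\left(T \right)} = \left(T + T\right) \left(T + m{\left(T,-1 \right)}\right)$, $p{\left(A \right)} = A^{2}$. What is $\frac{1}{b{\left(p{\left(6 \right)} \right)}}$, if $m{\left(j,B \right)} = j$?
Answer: $\frac{1}{5184} \approx 0.0001929$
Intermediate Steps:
$b{\left(T \right)} = 4 T^{2}$ ($b{\left(T \right)} = \left(T + T\right) \left(T + T\right) = 2 T 2 T = 4 T^{2}$)
$\frac{1}{b{\left(p{\left(6 \right)} \right)}} = \frac{1}{4 \left(6^{2}\right)^{2}} = \frac{1}{4 \cdot 36^{2}} = \frac{1}{4 \cdot 1296} = \frac{1}{5184}$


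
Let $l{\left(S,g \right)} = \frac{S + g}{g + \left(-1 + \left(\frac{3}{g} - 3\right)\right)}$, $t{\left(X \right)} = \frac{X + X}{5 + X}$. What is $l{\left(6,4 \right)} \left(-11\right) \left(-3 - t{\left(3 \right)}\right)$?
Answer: $550$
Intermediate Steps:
$t{\left(X \right)} = \frac{2 X}{5 + X}$
$l{\left(S,g \right)} = \frac{S + g}{-4 + g + \frac{3}{g}}$ ($l{\left(S,g \right)} = \frac{S + g}{g - \left(4 - \frac{3}{g}\right)} = \frac{S + g}{-4 + g + \frac{3}{g}}$)
$l{\left(6,4 \right)} \left(-11\right) \left(-3 - t{\left(3 \right)}\right) = \frac{4 \left(6 + 4\right)}{3 + 4^{2} - 16} \left(-11\right) \left(-3 - 2 \cdot 3 \frac{1}{5 + 3}\right) = 4 \frac{1}{3 + 16 - 16} \cdot 10 \left(-11\right) \left(-3 - 2 \cdot 3 \cdot \frac{1}{8}\right) = 4 \cdot \frac{1}{3} \cdot 10 \left(-11\right) \left(-3 - 2 \cdot 3 \cdot \frac{1}{8}\right) = 4 \cdot \frac{1}{3} \cdot 10 \left(-11\right) \left(-3 - \frac{3}{4}\right) = \frac{40}{3} \left(-11\right) \left(-3 - \frac{3}{4}\right) = \left(- \frac{440}{3}\right) \left(- \frac{15}{4}\right) = 550$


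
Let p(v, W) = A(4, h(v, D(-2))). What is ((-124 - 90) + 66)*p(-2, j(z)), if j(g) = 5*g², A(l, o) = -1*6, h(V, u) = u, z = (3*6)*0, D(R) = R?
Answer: 888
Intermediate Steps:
z = 0 (z = 18*0 = 0)
A(l, o) = -6
p(v, W) = -6
((-124 - 90) + 66)*p(-2, j(z)) = ((-124 - 90) + 66)*(-6) = (-214 + 66)*(-6) = -148*(-6) = 888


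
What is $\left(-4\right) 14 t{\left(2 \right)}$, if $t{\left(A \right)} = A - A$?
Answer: $0$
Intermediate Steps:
$t{\left(A \right)} = 0$
$\left(-4\right) 14 t{\left(2 \right)} = \left(-4\right) 14 \cdot 0 = \left(-56\right) 0 = 0$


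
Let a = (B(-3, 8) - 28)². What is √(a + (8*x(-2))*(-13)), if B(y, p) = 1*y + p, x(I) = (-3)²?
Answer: I*√407 ≈ 20.174*I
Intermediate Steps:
x(I) = 9
B(y, p) = p + y (B(y, p) = y + p = p + y)
a = 529 (a = ((8 - 3) - 28)² = (5 - 28)² = (-23)² = 529)
√(a + (8*x(-2))*(-13)) = √(529 + (8*9)*(-13)) = √(529 + 72*(-13)) = √(529 - 936) = √(-407) = I*√407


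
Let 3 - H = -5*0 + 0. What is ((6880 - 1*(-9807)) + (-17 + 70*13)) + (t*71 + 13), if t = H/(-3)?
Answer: 17522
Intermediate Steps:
H = 3 (H = 3 - (-5*0 + 0) = 3 - (0 + 0) = 3 - 1*0 = 3 + 0 = 3)
t = -1 (t = 3/(-3) = -1/3*3 = -1)
((6880 - 1*(-9807)) + (-17 + 70*13)) + (t*71 + 13) = ((6880 - 1*(-9807)) + (-17 + 70*13)) + (-1*71 + 13) = ((6880 + 9807) + (-17 + 910)) + (-71 + 13) = (16687 + 893) - 58 = 17580 - 58 = 17522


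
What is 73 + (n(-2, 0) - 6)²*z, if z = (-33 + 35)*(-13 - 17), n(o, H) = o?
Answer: -3767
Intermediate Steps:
z = -60 (z = 2*(-30) = -60)
73 + (n(-2, 0) - 6)²*z = 73 + (-2 - 6)²*(-60) = 73 + (-8)²*(-60) = 73 + 64*(-60) = 73 - 3840 = -3767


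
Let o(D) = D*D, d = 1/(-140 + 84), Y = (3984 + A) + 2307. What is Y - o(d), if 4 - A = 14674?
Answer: -26276545/3136 ≈ -8379.0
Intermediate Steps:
A = -14670 (A = 4 - 1*14674 = 4 - 14674 = -14670)
Y = -8379 (Y = (3984 - 14670) + 2307 = -10686 + 2307 = -8379)
d = -1/56 (d = 1/(-56) = -1/56 ≈ -0.017857)
o(D) = D²
Y - o(d) = -8379 - (-1/56)² = -8379 - 1*1/3136 = -8379 - 1/3136 = -26276545/3136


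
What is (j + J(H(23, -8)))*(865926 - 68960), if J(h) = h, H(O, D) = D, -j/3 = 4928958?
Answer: -11784642200012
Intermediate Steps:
j = -14786874 (j = -3*4928958 = -14786874)
(j + J(H(23, -8)))*(865926 - 68960) = (-14786874 - 8)*(865926 - 68960) = -14786882*796966 = -11784642200012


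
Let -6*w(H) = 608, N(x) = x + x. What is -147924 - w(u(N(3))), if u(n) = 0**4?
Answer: -443468/3 ≈ -1.4782e+5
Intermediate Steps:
N(x) = 2*x
u(n) = 0
w(H) = -304/3 (w(H) = -1/6*608 = -304/3)
-147924 - w(u(N(3))) = -147924 - 1*(-304/3) = -147924 + 304/3 = -443468/3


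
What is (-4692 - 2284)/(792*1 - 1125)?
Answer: 6976/333 ≈ 20.949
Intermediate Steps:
(-4692 - 2284)/(792*1 - 1125) = -6976/(792 - 1125) = -6976/(-333) = -6976*(-1/333) = 6976/333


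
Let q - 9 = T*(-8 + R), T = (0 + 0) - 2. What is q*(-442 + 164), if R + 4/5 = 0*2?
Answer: -36974/5 ≈ -7394.8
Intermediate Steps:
R = -⅘ (R = -⅘ + 0*2 = -⅘ + 0 = -⅘ ≈ -0.80000)
T = -2 (T = 0 - 2 = -2)
q = 133/5 (q = 9 - 2*(-8 - ⅘) = 9 - 2*(-44/5) = 9 + 88/5 = 133/5 ≈ 26.600)
q*(-442 + 164) = 133*(-442 + 164)/5 = (133/5)*(-278) = -36974/5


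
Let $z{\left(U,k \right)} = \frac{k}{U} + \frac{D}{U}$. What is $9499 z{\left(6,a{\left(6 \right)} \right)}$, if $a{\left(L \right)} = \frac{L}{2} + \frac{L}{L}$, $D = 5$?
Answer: $\frac{28497}{2} \approx 14249.0$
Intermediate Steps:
$a{\left(L \right)} = 1 + \frac{L}{2}$ ($a{\left(L \right)} = L \frac{1}{2} + 1 = \frac{L}{2} + 1 = 1 + \frac{L}{2}$)
$z{\left(U,k \right)} = \frac{5}{U} + \frac{k}{U}$ ($z{\left(U,k \right)} = \frac{k}{U} + \frac{5}{U} = \frac{5}{U} + \frac{k}{U}$)
$9499 z{\left(6,a{\left(6 \right)} \right)} = 9499 \frac{5 + \left(1 + \frac{1}{2} \cdot 6\right)}{6} = 9499 \frac{5 + \left(1 + 3\right)}{6} = 9499 \frac{5 + 4}{6} = 9499 \cdot \frac{1}{6} \cdot 9 = 9499 \cdot \frac{3}{2} = \frac{28497}{2}$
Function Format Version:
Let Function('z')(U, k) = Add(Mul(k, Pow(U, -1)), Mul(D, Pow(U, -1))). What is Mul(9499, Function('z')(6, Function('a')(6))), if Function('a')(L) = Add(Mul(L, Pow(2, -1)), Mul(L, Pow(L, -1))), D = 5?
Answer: Rational(28497, 2) ≈ 14249.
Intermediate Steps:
Function('a')(L) = Add(1, Mul(Rational(1, 2), L)) (Function('a')(L) = Add(Mul(L, Rational(1, 2)), 1) = Add(Mul(Rational(1, 2), L), 1) = Add(1, Mul(Rational(1, 2), L)))
Function('z')(U, k) = Add(Mul(5, Pow(U, -1)), Mul(k, Pow(U, -1))) (Function('z')(U, k) = Add(Mul(k, Pow(U, -1)), Mul(5, Pow(U, -1))) = Add(Mul(5, Pow(U, -1)), Mul(k, Pow(U, -1))))
Mul(9499, Function('z')(6, Function('a')(6))) = Mul(9499, Mul(Pow(6, -1), Add(5, Add(1, Mul(Rational(1, 2), 6))))) = Mul(9499, Mul(Rational(1, 6), Add(5, Add(1, 3)))) = Mul(9499, Mul(Rational(1, 6), Add(5, 4))) = Mul(9499, Mul(Rational(1, 6), 9)) = Mul(9499, Rational(3, 2)) = Rational(28497, 2)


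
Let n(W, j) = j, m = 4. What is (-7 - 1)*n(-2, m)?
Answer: -32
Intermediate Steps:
(-7 - 1)*n(-2, m) = (-7 - 1)*4 = -8*4 = -32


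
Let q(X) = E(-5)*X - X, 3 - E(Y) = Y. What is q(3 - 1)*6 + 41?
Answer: 125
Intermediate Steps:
E(Y) = 3 - Y
q(X) = 7*X (q(X) = (3 - 1*(-5))*X - X = (3 + 5)*X - X = 8*X - X = 7*X)
q(3 - 1)*6 + 41 = (7*(3 - 1))*6 + 41 = (7*2)*6 + 41 = 14*6 + 41 = 84 + 41 = 125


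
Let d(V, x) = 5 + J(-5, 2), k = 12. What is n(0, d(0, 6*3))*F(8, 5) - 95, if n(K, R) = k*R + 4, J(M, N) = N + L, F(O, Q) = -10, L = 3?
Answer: -1335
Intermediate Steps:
J(M, N) = 3 + N (J(M, N) = N + 3 = 3 + N)
d(V, x) = 10 (d(V, x) = 5 + (3 + 2) = 5 + 5 = 10)
n(K, R) = 4 + 12*R (n(K, R) = 12*R + 4 = 4 + 12*R)
n(0, d(0, 6*3))*F(8, 5) - 95 = (4 + 12*10)*(-10) - 95 = (4 + 120)*(-10) - 95 = 124*(-10) - 95 = -1240 - 95 = -1335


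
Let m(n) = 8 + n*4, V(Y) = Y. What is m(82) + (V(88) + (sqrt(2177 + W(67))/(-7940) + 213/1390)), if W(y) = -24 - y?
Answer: 589573/1390 - sqrt(2086)/7940 ≈ 424.15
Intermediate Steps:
m(n) = 8 + 4*n
m(82) + (V(88) + (sqrt(2177 + W(67))/(-7940) + 213/1390)) = (8 + 4*82) + (88 + (sqrt(2177 + (-24 - 1*67))/(-7940) + 213/1390)) = (8 + 328) + (88 + (sqrt(2177 + (-24 - 67))*(-1/7940) + 213*(1/1390))) = 336 + (88 + (sqrt(2177 - 91)*(-1/7940) + 213/1390)) = 336 + (88 + (sqrt(2086)*(-1/7940) + 213/1390)) = 336 + (88 + (-sqrt(2086)/7940 + 213/1390)) = 336 + (88 + (213/1390 - sqrt(2086)/7940)) = 336 + (122533/1390 - sqrt(2086)/7940) = 589573/1390 - sqrt(2086)/7940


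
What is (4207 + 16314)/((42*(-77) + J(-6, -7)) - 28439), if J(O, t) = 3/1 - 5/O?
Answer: -123126/190015 ≈ -0.64798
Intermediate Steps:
J(O, t) = 3 - 5/O (J(O, t) = 3*1 - 5/O = 3 - 5/O)
(4207 + 16314)/((42*(-77) + J(-6, -7)) - 28439) = (4207 + 16314)/((42*(-77) + (3 - 5/(-6))) - 28439) = 20521/((-3234 + (3 - 5*(-⅙))) - 28439) = 20521/((-3234 + (3 + ⅚)) - 28439) = 20521/((-3234 + 23/6) - 28439) = 20521/(-19381/6 - 28439) = 20521/(-190015/6) = 20521*(-6/190015) = -123126/190015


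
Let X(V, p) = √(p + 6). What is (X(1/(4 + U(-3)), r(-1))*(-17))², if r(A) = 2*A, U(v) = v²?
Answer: 1156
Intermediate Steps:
X(V, p) = √(6 + p)
(X(1/(4 + U(-3)), r(-1))*(-17))² = (√(6 + 2*(-1))*(-17))² = (√(6 - 2)*(-17))² = (√4*(-17))² = (2*(-17))² = (-34)² = 1156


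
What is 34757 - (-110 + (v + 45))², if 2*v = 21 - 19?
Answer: 30661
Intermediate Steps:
v = 1 (v = (21 - 19)/2 = (½)*2 = 1)
34757 - (-110 + (v + 45))² = 34757 - (-110 + (1 + 45))² = 34757 - (-110 + 46)² = 34757 - 1*(-64)² = 34757 - 1*4096 = 34757 - 4096 = 30661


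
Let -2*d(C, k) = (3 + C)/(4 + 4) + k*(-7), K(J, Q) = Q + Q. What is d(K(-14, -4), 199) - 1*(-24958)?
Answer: 410477/16 ≈ 25655.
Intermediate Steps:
K(J, Q) = 2*Q
d(C, k) = -3/16 - C/16 + 7*k/2 (d(C, k) = -((3 + C)/(4 + 4) + k*(-7))/2 = -((3 + C)/8 - 7*k)/2 = -((3 + C)*(1/8) - 7*k)/2 = -((3/8 + C/8) - 7*k)/2 = -(3/8 - 7*k + C/8)/2 = -3/16 - C/16 + 7*k/2)
d(K(-14, -4), 199) - 1*(-24958) = (-3/16 - (-4)/8 + (7/2)*199) - 1*(-24958) = (-3/16 - 1/16*(-8) + 1393/2) + 24958 = (-3/16 + 1/2 + 1393/2) + 24958 = 11149/16 + 24958 = 410477/16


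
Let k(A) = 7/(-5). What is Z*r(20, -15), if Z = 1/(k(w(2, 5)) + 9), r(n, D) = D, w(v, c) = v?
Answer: -75/38 ≈ -1.9737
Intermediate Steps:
k(A) = -7/5 (k(A) = 7*(-1/5) = -7/5)
Z = 5/38 (Z = 1/(-7/5 + 9) = 1/(38/5) = 5/38 ≈ 0.13158)
Z*r(20, -15) = (5/38)*(-15) = -75/38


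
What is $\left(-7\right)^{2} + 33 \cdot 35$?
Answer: $1204$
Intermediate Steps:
$\left(-7\right)^{2} + 33 \cdot 35 = 49 + 1155 = 1204$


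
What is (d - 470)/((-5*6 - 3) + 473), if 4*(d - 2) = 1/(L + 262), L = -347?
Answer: -159121/149600 ≈ -1.0636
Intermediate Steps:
d = 679/340 (d = 2 + 1/(4*(-347 + 262)) = 2 + (¼)/(-85) = 2 + (¼)*(-1/85) = 2 - 1/340 = 679/340 ≈ 1.9971)
(d - 470)/((-5*6 - 3) + 473) = (679/340 - 470)/((-5*6 - 3) + 473) = -159121/(340*((-30 - 3) + 473)) = -159121/(340*(-33 + 473)) = -159121/340/440 = -159121/340*1/440 = -159121/149600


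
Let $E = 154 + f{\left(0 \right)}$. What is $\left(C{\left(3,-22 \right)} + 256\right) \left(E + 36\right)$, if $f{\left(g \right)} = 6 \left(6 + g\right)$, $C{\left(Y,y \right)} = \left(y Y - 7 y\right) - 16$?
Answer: $74128$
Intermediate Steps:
$C{\left(Y,y \right)} = -16 - 7 y + Y y$ ($C{\left(Y,y \right)} = \left(Y y - 7 y\right) - 16 = \left(- 7 y + Y y\right) - 16 = -16 - 7 y + Y y$)
$f{\left(g \right)} = 36 + 6 g$
$E = 190$ ($E = 154 + \left(36 + 6 \cdot 0\right) = 154 + \left(36 + 0\right) = 154 + 36 = 190$)
$\left(C{\left(3,-22 \right)} + 256\right) \left(E + 36\right) = \left(\left(-16 - -154 + 3 \left(-22\right)\right) + 256\right) \left(190 + 36\right) = \left(\left(-16 + 154 - 66\right) + 256\right) 226 = \left(72 + 256\right) 226 = 328 \cdot 226 = 74128$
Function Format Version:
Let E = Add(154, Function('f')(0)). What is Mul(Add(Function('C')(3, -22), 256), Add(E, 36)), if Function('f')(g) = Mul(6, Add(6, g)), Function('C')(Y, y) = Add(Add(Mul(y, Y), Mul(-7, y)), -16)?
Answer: 74128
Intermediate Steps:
Function('C')(Y, y) = Add(-16, Mul(-7, y), Mul(Y, y)) (Function('C')(Y, y) = Add(Add(Mul(Y, y), Mul(-7, y)), -16) = Add(Add(Mul(-7, y), Mul(Y, y)), -16) = Add(-16, Mul(-7, y), Mul(Y, y)))
Function('f')(g) = Add(36, Mul(6, g))
E = 190 (E = Add(154, Add(36, Mul(6, 0))) = Add(154, Add(36, 0)) = Add(154, 36) = 190)
Mul(Add(Function('C')(3, -22), 256), Add(E, 36)) = Mul(Add(Add(-16, Mul(-7, -22), Mul(3, -22)), 256), Add(190, 36)) = Mul(Add(Add(-16, 154, -66), 256), 226) = Mul(Add(72, 256), 226) = Mul(328, 226) = 74128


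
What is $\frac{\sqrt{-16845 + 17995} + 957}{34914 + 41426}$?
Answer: $\frac{87}{6940} + \frac{\sqrt{46}}{15268} \approx 0.01298$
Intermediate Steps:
$\frac{\sqrt{-16845 + 17995} + 957}{34914 + 41426} = \frac{\sqrt{1150} + 957}{76340} = \left(5 \sqrt{46} + 957\right) \frac{1}{76340} = \left(957 + 5 \sqrt{46}\right) \frac{1}{76340} = \frac{87}{6940} + \frac{\sqrt{46}}{15268}$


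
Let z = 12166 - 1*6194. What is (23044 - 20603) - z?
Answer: -3531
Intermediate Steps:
z = 5972 (z = 12166 - 6194 = 5972)
(23044 - 20603) - z = (23044 - 20603) - 1*5972 = 2441 - 5972 = -3531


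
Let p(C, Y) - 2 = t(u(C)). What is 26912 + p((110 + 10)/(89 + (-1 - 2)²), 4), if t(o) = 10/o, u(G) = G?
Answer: 161533/6 ≈ 26922.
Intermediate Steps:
p(C, Y) = 2 + 10/C
26912 + p((110 + 10)/(89 + (-1 - 2)²), 4) = 26912 + (2 + 10/(((110 + 10)/(89 + (-1 - 2)²)))) = 26912 + (2 + 10/((120/(89 + (-3)²)))) = 26912 + (2 + 10/((120/(89 + 9)))) = 26912 + (2 + 10/((120/98))) = 26912 + (2 + 10/((120*(1/98)))) = 26912 + (2 + 10/(60/49)) = 26912 + (2 + 10*(49/60)) = 26912 + (2 + 49/6) = 26912 + 61/6 = 161533/6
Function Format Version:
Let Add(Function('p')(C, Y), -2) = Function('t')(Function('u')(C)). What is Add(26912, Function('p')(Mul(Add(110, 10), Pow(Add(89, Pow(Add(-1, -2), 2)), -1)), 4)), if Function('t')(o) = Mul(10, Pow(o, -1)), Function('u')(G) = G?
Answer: Rational(161533, 6) ≈ 26922.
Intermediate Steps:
Function('p')(C, Y) = Add(2, Mul(10, Pow(C, -1)))
Add(26912, Function('p')(Mul(Add(110, 10), Pow(Add(89, Pow(Add(-1, -2), 2)), -1)), 4)) = Add(26912, Add(2, Mul(10, Pow(Mul(Add(110, 10), Pow(Add(89, Pow(Add(-1, -2), 2)), -1)), -1)))) = Add(26912, Add(2, Mul(10, Pow(Mul(120, Pow(Add(89, Pow(-3, 2)), -1)), -1)))) = Add(26912, Add(2, Mul(10, Pow(Mul(120, Pow(Add(89, 9), -1)), -1)))) = Add(26912, Add(2, Mul(10, Pow(Mul(120, Pow(98, -1)), -1)))) = Add(26912, Add(2, Mul(10, Pow(Mul(120, Rational(1, 98)), -1)))) = Add(26912, Add(2, Mul(10, Pow(Rational(60, 49), -1)))) = Add(26912, Add(2, Mul(10, Rational(49, 60)))) = Add(26912, Add(2, Rational(49, 6))) = Add(26912, Rational(61, 6)) = Rational(161533, 6)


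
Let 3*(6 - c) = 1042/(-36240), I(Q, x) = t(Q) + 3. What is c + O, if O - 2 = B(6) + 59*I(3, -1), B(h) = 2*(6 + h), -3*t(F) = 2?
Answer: 9223601/54360 ≈ 169.68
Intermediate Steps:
t(F) = -⅔ (t(F) = -⅓*2 = -⅔)
B(h) = 12 + 2*h
I(Q, x) = 7/3 (I(Q, x) = -⅔ + 3 = 7/3)
c = 326681/54360 (c = 6 - 1042/(3*(-36240)) = 6 - 1042*(-1)/(3*36240) = 6 - ⅓*(-521/18120) = 6 + 521/54360 = 326681/54360 ≈ 6.0096)
O = 491/3 (O = 2 + ((12 + 2*6) + 59*(7/3)) = 2 + ((12 + 12) + 413/3) = 2 + (24 + 413/3) = 2 + 485/3 = 491/3 ≈ 163.67)
c + O = 326681/54360 + 491/3 = 9223601/54360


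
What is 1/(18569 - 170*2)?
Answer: 1/18229 ≈ 5.4858e-5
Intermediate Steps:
1/(18569 - 170*2) = 1/(18569 - 340) = 1/18229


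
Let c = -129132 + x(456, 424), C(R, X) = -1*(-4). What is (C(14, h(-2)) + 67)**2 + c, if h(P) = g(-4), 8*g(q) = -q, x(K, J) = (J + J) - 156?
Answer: -123399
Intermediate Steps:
x(K, J) = -156 + 2*J (x(K, J) = 2*J - 156 = -156 + 2*J)
g(q) = -q/8 (g(q) = (-q)/8 = -q/8)
h(P) = 1/2 (h(P) = -1/8*(-4) = 1/2)
C(R, X) = 4
c = -128440 (c = -129132 + (-156 + 2*424) = -129132 + (-156 + 848) = -129132 + 692 = -128440)
(C(14, h(-2)) + 67)**2 + c = (4 + 67)**2 - 128440 = 71**2 - 128440 = 5041 - 128440 = -123399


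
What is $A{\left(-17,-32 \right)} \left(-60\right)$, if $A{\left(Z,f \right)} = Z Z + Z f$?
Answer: $-49980$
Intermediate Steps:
$A{\left(Z,f \right)} = Z^{2} + Z f$
$A{\left(-17,-32 \right)} \left(-60\right) = - 17 \left(-17 - 32\right) \left(-60\right) = \left(-17\right) \left(-49\right) \left(-60\right) = 833 \left(-60\right) = -49980$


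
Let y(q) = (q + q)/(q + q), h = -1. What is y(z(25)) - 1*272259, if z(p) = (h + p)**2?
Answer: -272258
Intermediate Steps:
z(p) = (-1 + p)**2
y(q) = 1 (y(q) = (2*q)/((2*q)) = (2*q)*(1/(2*q)) = 1)
y(z(25)) - 1*272259 = 1 - 1*272259 = 1 - 272259 = -272258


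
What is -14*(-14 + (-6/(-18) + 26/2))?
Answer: 28/3 ≈ 9.3333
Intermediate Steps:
-14*(-14 + (-6/(-18) + 26/2)) = -14*(-14 + (-6*(-1/18) + 26*(½))) = -14*(-14 + (⅓ + 13)) = -14*(-14 + 40/3) = -14*(-⅔) = 28/3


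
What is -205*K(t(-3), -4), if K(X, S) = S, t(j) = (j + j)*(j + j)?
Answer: 820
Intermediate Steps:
t(j) = 4*j**2 (t(j) = (2*j)*(2*j) = 4*j**2)
-205*K(t(-3), -4) = -205*(-4) = 820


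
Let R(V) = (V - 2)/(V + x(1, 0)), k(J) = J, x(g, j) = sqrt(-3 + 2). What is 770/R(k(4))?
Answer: 1540 + 385*I ≈ 1540.0 + 385.0*I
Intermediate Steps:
x(g, j) = I (x(g, j) = sqrt(-1) = I)
R(V) = (-2 + V)/(I + V) (R(V) = (V - 2)/(V + I) = (-2 + V)/(I + V))
770/R(k(4)) = 770/(((-2 + 4)/(I + 4))) = 770/((2/(4 + I))) = 770/((((4 - I)/17)*2)) = 770/((2*(4 - I)/17)) = 770*(2 + I/2) = 1540 + 385*I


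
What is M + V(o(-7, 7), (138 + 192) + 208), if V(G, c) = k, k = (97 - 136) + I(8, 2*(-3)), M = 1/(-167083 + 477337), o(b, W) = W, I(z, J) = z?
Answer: -9617873/310254 ≈ -31.000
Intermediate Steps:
M = 1/310254 ≈ 3.2232e-6
k = -31 (k = (97 - 136) + 8 = -39 + 8 = -31)
V(G, c) = -31
M + V(o(-7, 7), (138 + 192) + 208) = 1/310254 - 31 = -9617873/310254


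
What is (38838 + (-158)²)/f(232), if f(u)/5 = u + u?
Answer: 31901/1160 ≈ 27.501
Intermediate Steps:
f(u) = 10*u (f(u) = 5*(u + u) = 5*(2*u) = 10*u)
(38838 + (-158)²)/f(232) = (38838 + (-158)²)/((10*232)) = (38838 + 24964)/2320 = 63802*(1/2320) = 31901/1160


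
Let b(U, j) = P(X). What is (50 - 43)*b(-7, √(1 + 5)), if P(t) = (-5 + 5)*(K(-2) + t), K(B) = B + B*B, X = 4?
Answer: 0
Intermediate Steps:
K(B) = B + B²
P(t) = 0 (P(t) = (-5 + 5)*(-2*(1 - 2) + t) = 0*(-2*(-1) + t) = 0*(2 + t) = 0)
b(U, j) = 0
(50 - 43)*b(-7, √(1 + 5)) = (50 - 43)*0 = 7*0 = 0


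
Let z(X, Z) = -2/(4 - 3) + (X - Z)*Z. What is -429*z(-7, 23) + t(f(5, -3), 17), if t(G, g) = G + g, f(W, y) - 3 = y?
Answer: 296885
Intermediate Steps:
f(W, y) = 3 + y
z(X, Z) = -2 + Z*(X - Z) (z(X, Z) = -2/1 + Z*(X - Z) = -2*1 + Z*(X - Z) = -2 + Z*(X - Z))
-429*z(-7, 23) + t(f(5, -3), 17) = -429*(-2 - 1*23² - 7*23) + ((3 - 3) + 17) = -429*(-2 - 1*529 - 161) + (0 + 17) = -429*(-2 - 529 - 161) + 17 = -429*(-692) + 17 = 296868 + 17 = 296885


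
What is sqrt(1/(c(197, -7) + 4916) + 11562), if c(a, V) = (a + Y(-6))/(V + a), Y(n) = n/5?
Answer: 2*sqrt(63070460358648523)/4671179 ≈ 107.53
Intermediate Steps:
Y(n) = n/5 (Y(n) = n*(1/5) = n/5)
c(a, V) = (-6/5 + a)/(V + a) (c(a, V) = (a + (1/5)*(-6))/(V + a) = (a - 6/5)/(V + a) = (-6/5 + a)/(V + a))
sqrt(1/(c(197, -7) + 4916) + 11562) = sqrt(1/((-6/5 + 197)/(-7 + 197) + 4916) + 11562) = sqrt(1/((979/5)/190 + 4916) + 11562) = sqrt(1/((1/190)*(979/5) + 4916) + 11562) = sqrt(1/(979/950 + 4916) + 11562) = sqrt(1/(4671179/950) + 11562) = sqrt(950/4671179 + 11562) = sqrt(54008172548/4671179) = 2*sqrt(63070460358648523)/4671179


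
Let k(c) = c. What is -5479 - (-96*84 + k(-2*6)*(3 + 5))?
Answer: 2681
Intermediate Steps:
-5479 - (-96*84 + k(-2*6)*(3 + 5)) = -5479 - (-96*84 + (-2*6)*(3 + 5)) = -5479 - (-8064 - 12*8) = -5479 - (-8064 - 96) = -5479 - 1*(-8160) = -5479 + 8160 = 2681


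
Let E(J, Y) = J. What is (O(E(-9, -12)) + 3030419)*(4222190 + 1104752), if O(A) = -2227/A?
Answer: 145297659338116/9 ≈ 1.6144e+13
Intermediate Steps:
(O(E(-9, -12)) + 3030419)*(4222190 + 1104752) = (-2227/(-9) + 3030419)*(4222190 + 1104752) = (-2227*(-⅑) + 3030419)*5326942 = (2227/9 + 3030419)*5326942 = (27275998/9)*5326942 = 145297659338116/9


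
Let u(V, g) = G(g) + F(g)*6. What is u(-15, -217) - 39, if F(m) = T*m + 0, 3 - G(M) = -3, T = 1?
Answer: -1335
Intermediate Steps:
G(M) = 6 (G(M) = 3 - 1*(-3) = 3 + 3 = 6)
F(m) = m (F(m) = 1*m + 0 = m + 0 = m)
u(V, g) = 6 + 6*g (u(V, g) = 6 + g*6 = 6 + 6*g)
u(-15, -217) - 39 = (6 + 6*(-217)) - 39 = (6 - 1302) - 39 = -1296 - 39 = -1335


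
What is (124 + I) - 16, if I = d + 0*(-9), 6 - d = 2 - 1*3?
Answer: 115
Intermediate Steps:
d = 7 (d = 6 - (2 - 1*3) = 6 - (2 - 3) = 6 - 1*(-1) = 6 + 1 = 7)
I = 7 (I = 7 + 0*(-9) = 7 + 0 = 7)
(124 + I) - 16 = (124 + 7) - 16 = 131 - 16 = 115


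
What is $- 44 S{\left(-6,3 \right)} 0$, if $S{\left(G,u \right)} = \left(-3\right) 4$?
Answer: $0$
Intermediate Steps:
$S{\left(G,u \right)} = -12$
$- 44 S{\left(-6,3 \right)} 0 = \left(-44\right) \left(-12\right) 0 = 528 \cdot 0 = 0$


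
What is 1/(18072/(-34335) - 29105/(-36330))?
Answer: 3959970/1088141 ≈ 3.6392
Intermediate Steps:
1/(18072/(-34335) - 29105/(-36330)) = 1/(18072*(-1/34335) - 29105*(-1/36330)) = 1/(-2008/3815 + 5821/7266) = 1/(1088141/3959970) = 3959970/1088141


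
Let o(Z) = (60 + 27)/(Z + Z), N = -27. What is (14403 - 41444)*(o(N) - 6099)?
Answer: 2969399251/18 ≈ 1.6497e+8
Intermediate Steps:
o(Z) = 87/(2*Z) (o(Z) = 87/((2*Z)) = 87*(1/(2*Z)) = 87/(2*Z))
(14403 - 41444)*(o(N) - 6099) = (14403 - 41444)*((87/2)/(-27) - 6099) = -27041*((87/2)*(-1/27) - 6099) = -27041*(-29/18 - 6099) = -27041*(-109811/18) = 2969399251/18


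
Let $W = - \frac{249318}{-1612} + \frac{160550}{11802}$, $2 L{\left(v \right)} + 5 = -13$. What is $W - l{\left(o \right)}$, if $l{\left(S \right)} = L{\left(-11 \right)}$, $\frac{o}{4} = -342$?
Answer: $\frac{843120263}{4756206} \approx 177.27$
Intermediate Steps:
$o = -1368$ ($o = 4 \left(-342\right) = -1368$)
$L{\left(v \right)} = -9$ ($L{\left(v \right)} = - \frac{5}{2} + \frac{1}{2} \left(-13\right) = - \frac{5}{2} - \frac{13}{2} = -9$)
$l{\left(S \right)} = -9$
$W = \frac{800314409}{4756206}$ ($W = \left(-249318\right) \left(- \frac{1}{1612}\right) + 160550 \cdot \frac{1}{11802} = \frac{124659}{806} + \frac{80275}{5901} = \frac{800314409}{4756206} \approx 168.27$)
$W - l{\left(o \right)} = \frac{800314409}{4756206} - -9 = \frac{800314409}{4756206} + 9 = \frac{843120263}{4756206}$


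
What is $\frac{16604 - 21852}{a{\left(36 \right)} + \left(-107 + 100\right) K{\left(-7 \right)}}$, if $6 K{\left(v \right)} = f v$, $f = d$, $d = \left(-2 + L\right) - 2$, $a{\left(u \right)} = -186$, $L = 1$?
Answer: $\frac{10496}{421} \approx 24.931$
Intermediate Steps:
$d = -3$ ($d = \left(-2 + 1\right) - 2 = -1 - 2 = -3$)
$f = -3$
$K{\left(v \right)} = - \frac{v}{2}$ ($K{\left(v \right)} = \frac{\left(-3\right) v}{6} = - \frac{v}{2}$)
$\frac{16604 - 21852}{a{\left(36 \right)} + \left(-107 + 100\right) K{\left(-7 \right)}} = \frac{16604 - 21852}{-186 + \left(-107 + 100\right) \left(\left(- \frac{1}{2}\right) \left(-7\right)\right)} = - \frac{5248}{-186 - \frac{49}{2}} = - \frac{5248}{- \frac{421}{2}} = \left(-5248\right) \left(- \frac{2}{421}\right) = \frac{10496}{421}$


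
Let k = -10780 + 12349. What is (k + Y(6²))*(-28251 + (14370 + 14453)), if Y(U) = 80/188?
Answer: 42192436/47 ≈ 8.9771e+5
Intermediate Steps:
k = 1569
Y(U) = 20/47 (Y(U) = 80*(1/188) = 20/47)
(k + Y(6²))*(-28251 + (14370 + 14453)) = (1569 + 20/47)*(-28251 + (14370 + 14453)) = 73763*(-28251 + 28823)/47 = (73763/47)*572 = 42192436/47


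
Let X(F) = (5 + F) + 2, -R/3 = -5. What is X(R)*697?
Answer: 15334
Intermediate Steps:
R = 15 (R = -3*(-5) = 15)
X(F) = 7 + F
X(R)*697 = (7 + 15)*697 = 22*697 = 15334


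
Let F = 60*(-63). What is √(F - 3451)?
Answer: I*√7231 ≈ 85.035*I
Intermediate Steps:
F = -3780
√(F - 3451) = √(-3780 - 3451) = √(-7231) = I*√7231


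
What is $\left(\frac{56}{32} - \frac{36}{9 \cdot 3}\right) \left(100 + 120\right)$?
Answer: $\frac{275}{3} \approx 91.667$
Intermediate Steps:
$\left(\frac{56}{32} - \frac{36}{9 \cdot 3}\right) \left(100 + 120\right) = \left(56 \cdot \frac{1}{32} - \frac{36}{27}\right) 220 = \left(\frac{7}{4} - \frac{4}{3}\right) 220 = \frac{5}{12} \cdot 220 = \frac{275}{3}$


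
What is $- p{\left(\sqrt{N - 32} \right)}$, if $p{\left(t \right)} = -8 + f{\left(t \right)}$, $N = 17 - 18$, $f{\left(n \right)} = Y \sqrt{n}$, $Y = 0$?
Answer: $8$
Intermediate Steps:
$f{\left(n \right)} = 0$ ($f{\left(n \right)} = 0 \sqrt{n} = 0$)
$N = -1$ ($N = 17 - 18 = -1$)
$p{\left(t \right)} = -8$ ($p{\left(t \right)} = -8 + 0 = -8$)
$- p{\left(\sqrt{N - 32} \right)} = \left(-1\right) \left(-8\right) = 8$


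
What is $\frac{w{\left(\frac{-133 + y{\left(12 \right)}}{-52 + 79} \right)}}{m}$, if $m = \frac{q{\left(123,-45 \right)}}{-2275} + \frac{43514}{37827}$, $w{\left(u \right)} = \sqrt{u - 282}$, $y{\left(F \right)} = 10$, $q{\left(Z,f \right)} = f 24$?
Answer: $\frac{5737095 i \sqrt{2579}}{27969502} \approx 10.417 i$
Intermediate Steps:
$q{\left(Z,f \right)} = 24 f$
$w{\left(u \right)} = \sqrt{-282 + u}$
$m = \frac{27969502}{17211285}$ ($m = \frac{24 \left(-45\right)}{-2275} + \frac{43514}{37827} = \left(-1080\right) \left(- \frac{1}{2275}\right) + 43514 \cdot \frac{1}{37827} = \frac{216}{455} + \frac{43514}{37827} = \frac{27969502}{17211285} \approx 1.6251$)
$\frac{w{\left(\frac{-133 + y{\left(12 \right)}}{-52 + 79} \right)}}{m} = \frac{\sqrt{-282 + \frac{-133 + 10}{-52 + 79}}}{\frac{27969502}{17211285}} = \sqrt{-282 - \frac{123}{27}} \cdot \frac{17211285}{27969502} = \sqrt{-282 - \frac{41}{9}} \cdot \frac{17211285}{27969502} = \sqrt{- \frac{2579}{9}} \cdot \frac{17211285}{27969502} = \frac{i \sqrt{2579}}{3} \cdot \frac{17211285}{27969502} = \frac{5737095 i \sqrt{2579}}{27969502}$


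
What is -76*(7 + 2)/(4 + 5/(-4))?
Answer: -2736/11 ≈ -248.73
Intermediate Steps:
-76*(7 + 2)/(4 + 5/(-4)) = -684/(4 + 5*(-¼)) = -684/(4 - 5/4) = -684/11/4 = -684*4/11 = -76*36/11 = -2736/11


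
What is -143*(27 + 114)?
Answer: -20163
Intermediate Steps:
-143*(27 + 114) = -143*141 = -20163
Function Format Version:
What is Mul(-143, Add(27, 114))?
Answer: -20163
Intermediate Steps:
Mul(-143, Add(27, 114)) = Mul(-143, 141) = -20163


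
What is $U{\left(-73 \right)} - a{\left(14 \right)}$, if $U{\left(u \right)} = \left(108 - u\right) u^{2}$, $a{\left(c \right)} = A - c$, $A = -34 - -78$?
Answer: $964519$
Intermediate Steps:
$A = 44$ ($A = -34 + 78 = 44$)
$a{\left(c \right)} = 44 - c$
$U{\left(u \right)} = u^{2} \left(108 - u\right)$
$U{\left(-73 \right)} - a{\left(14 \right)} = \left(-73\right)^{2} \left(108 - -73\right) - \left(44 - 14\right) = 5329 \left(108 + 73\right) - \left(44 - 14\right) = 5329 \cdot 181 - 30 = 964549 - 30 = 964519$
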